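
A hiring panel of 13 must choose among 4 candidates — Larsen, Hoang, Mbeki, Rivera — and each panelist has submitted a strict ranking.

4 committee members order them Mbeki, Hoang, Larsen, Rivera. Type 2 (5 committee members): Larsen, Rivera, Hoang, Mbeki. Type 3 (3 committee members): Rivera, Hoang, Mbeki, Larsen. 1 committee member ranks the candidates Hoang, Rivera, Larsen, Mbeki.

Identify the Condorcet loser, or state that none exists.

Pairwise majorities:
Larsen vs Hoang: Larsen is ranked higher on 5 ballots, Hoang on 8. Hoang wins 8–5.
Larsen vs Mbeki: 6 to 7, Mbeki.
Larsen vs Rivera: Larsen, 9–4.
Hoang vs Mbeki: Hoang, 9–4.
Hoang vs Rivera: Hoang is ranked higher on 4+1 = 5 ballots, Rivera on 8. Rivera wins 8–5.
Mbeki vs Rivera: 4 to 9, Rivera.
Each candidate has at least one pairwise win (Larsen beats Rivera; Hoang beats Larsen; Mbeki beats Larsen; Rivera beats Hoang) — no Condorcet loser.

none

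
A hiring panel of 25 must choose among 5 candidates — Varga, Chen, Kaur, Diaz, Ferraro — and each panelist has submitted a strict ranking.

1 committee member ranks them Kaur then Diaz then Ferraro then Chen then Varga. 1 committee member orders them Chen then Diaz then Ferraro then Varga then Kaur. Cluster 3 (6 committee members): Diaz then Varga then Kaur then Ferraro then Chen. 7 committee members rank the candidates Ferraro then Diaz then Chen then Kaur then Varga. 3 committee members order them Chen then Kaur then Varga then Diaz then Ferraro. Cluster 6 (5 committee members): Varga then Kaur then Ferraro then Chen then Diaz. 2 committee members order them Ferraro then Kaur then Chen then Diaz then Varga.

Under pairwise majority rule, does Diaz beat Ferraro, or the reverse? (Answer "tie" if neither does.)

Ferraro

Ballots ranking Diaz above Ferraro: 1 + 1 + 6 + 3 = 11.
Ballots ranking Ferraro above Diaz: 25 − 11 = 14.
Ferraro wins the head-to-head 14–11.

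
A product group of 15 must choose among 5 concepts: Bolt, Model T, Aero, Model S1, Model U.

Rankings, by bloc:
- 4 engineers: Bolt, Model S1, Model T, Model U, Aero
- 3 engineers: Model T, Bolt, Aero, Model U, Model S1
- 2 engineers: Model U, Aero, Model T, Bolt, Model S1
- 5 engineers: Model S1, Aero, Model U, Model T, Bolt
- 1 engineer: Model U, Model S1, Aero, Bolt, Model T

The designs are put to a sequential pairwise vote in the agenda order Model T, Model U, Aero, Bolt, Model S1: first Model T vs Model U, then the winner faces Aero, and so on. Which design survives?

Round 1: Model T vs Model U — 7–8, Model U advances.
Round 2: Model U vs Aero — 7–8, Aero advances.
Round 3: Aero vs Bolt — 8–7, Aero advances.
Round 4: Aero vs Model S1 — 5–10, Model S1 advances.
The agenda winner is Model S1.

Model S1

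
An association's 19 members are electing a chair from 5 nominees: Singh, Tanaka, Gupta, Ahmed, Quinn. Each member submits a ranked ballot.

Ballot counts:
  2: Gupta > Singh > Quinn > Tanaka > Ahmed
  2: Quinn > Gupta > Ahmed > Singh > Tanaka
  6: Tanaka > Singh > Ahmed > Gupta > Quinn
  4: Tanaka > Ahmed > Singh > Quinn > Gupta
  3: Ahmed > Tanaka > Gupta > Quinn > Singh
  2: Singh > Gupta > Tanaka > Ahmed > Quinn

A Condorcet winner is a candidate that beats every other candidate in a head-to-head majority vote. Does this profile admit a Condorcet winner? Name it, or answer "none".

Tanaka

Head-to-head results (19 voters):
Singh–Tanaka: Tanaka 13–6.
Singh vs Gupta: Singh wins 12–7.
Singh vs Ahmed: Singh wins 10–9.
Singh vs Quinn: Singh, 14–5.
Tanaka vs Gupta: Tanaka wins 13–6.
Tanaka–Ahmed: Tanaka 14–5.
Tanaka–Quinn: Tanaka 15–4.
Gupta vs Ahmed: Ahmed, 13–6.
Gupta vs Quinn: Gupta wins 13–6.
Ahmed vs Quinn: Ahmed wins 15–4.
Tanaka wins every pairwise contest, so Tanaka is the Condorcet winner.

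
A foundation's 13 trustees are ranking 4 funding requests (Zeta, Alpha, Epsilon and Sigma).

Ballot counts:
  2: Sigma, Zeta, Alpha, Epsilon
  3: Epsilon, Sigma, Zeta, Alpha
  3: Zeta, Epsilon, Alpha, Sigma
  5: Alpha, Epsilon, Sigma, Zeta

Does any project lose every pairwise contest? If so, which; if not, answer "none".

Head-to-head results (13 reviewers):
Zeta vs Alpha: Zeta is ranked higher on 2+3+3 = 8 ballots, Alpha on 5. Zeta wins 8–5.
Zeta vs Epsilon: Zeta preferred on 2+3 = 5 ballots; Epsilon wins 8–5.
Zeta vs Sigma: Sigma wins 10–3.
Alpha vs Epsilon: 2+5 = 7 for Alpha, 6 for Epsilon — Alpha by 7–6.
Alpha vs Sigma: 8 to 5, Alpha.
Epsilon vs Sigma: 11 to 2, Epsilon.
No project is winless: Zeta beats Alpha; Alpha beats Epsilon; Epsilon beats Zeta; Sigma beats Zeta. There is no Condorcet loser.

none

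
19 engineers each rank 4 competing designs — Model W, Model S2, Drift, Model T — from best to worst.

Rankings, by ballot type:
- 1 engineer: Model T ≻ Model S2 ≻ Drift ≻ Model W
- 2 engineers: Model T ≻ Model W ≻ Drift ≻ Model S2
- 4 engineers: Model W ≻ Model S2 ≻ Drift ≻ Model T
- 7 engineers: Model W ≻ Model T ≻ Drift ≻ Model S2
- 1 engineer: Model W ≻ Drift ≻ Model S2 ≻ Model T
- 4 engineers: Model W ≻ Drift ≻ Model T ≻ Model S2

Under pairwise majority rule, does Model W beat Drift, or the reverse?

Model W

Ballots ranking Model W above Drift: 2 + 4 + 7 + 1 + 4 = 18.
Ballots ranking Drift above Model W: 19 − 18 = 1.
Model W wins the head-to-head 18–1.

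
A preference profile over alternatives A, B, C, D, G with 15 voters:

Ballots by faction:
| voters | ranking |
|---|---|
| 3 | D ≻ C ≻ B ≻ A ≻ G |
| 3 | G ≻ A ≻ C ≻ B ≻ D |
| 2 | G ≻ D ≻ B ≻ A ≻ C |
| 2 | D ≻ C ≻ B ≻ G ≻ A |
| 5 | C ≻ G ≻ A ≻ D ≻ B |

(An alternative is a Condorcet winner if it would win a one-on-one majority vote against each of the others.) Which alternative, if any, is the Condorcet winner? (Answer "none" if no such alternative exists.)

C

Check each pair by majority over 15 ballots:
A vs B: A is ranked higher on 3+5 = 8 ballots, B on 7. A wins 8–7.
A vs C: A preferred on 3+2 = 5 ballots; C wins 10–5.
A vs D: A wins 8–7.
A vs G: 3 for A, 12 for G — G by 12–3.
B vs C: 2 for B, 13 for C — C by 13–2.
B vs D: D wins 12–3.
B vs G: 3+2 = 5 for B, 10 for G — G by 10–5.
C vs D: C is ranked higher on 3+5 = 8 ballots, D on 7. C wins 8–7.
C vs G: 3+2+5 = 10 for C, 5 for G — C by 10–5.
D–G: G 10–5.
C beats each of A, B, D, G — C is the Condorcet winner.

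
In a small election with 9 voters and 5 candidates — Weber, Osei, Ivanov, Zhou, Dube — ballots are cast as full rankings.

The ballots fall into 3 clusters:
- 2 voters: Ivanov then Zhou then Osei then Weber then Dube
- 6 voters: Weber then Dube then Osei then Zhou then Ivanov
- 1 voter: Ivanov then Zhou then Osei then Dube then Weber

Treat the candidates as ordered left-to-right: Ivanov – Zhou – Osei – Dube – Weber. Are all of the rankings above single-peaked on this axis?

no

Axis positions: Ivanov=1, Zhou=2, Osei=3, Dube=4, Weber=5.
Cluster 1: ranking walks positions 1-2-3-5-4; Weber is ranked above Dube even though Dube lies between Weber and the peak Ivanov on the axis — preferences dip and rise again. Not single-peaked.
Cluster 2 (peak Weber at position 5): ranking walks positions 5-4-3-2-1, expanding outward from the peak — single-peaked.
Cluster 3 (peak Ivanov at position 1): ranking walks positions 1-2-3-4-5, expanding outward from the peak — single-peaked.
Cluster 1 violates single-peakedness, so the profile is not single-peaked on this axis.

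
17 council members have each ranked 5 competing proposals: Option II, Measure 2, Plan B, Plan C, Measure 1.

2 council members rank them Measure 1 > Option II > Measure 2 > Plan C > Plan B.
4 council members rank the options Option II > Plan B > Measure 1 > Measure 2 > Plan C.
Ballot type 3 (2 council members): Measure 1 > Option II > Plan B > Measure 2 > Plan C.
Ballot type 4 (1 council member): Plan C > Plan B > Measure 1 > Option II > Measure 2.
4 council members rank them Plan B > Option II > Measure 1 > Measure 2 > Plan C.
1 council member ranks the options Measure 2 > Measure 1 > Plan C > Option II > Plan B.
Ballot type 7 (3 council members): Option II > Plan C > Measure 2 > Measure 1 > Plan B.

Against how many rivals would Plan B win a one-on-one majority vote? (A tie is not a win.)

Plan B against each rival (17 council members):
Plan B vs Option II: 5 to 12, Option II.
Plan B vs Measure 2: Plan B, 11–6.
Plan B vs Plan C: Plan B is ranked higher on 4+2+4 = 10 ballots, Plan C on 7. Plan B wins 10–7.
Plan B vs Measure 1: 4+1+4 = 9 for Plan B, 8 for Measure 1 — Plan B by 9–8.
Plan B beats Measure 2, Plan C, Measure 1; loses to Option II — 3 pairwise wins.

3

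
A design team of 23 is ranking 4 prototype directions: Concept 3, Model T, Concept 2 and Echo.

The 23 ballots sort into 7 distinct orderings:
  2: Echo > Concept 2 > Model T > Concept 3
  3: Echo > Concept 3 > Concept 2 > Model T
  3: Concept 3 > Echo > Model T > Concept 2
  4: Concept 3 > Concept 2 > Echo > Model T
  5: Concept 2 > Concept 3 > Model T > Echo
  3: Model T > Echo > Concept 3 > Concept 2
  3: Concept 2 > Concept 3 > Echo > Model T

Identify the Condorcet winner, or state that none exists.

Check each pair by majority over 23 ballots:
Concept 3–Model T: Concept 3 18–5.
Concept 3 vs Concept 2: Concept 3 is ranked higher on 3+3+4+3 = 13 ballots, Concept 2 on 10. Concept 3 wins 13–10.
Concept 3 vs Echo: Concept 3 preferred on 3+4+5+3 = 15 ballots; Concept 3 wins 15–8.
Model T–Concept 2: Concept 2 17–6.
Model T vs Echo: Echo wins 15–8.
Concept 2 vs Echo: Concept 2 is ranked higher on 4+5+3 = 12 ballots, Echo on 11. Concept 2 wins 12–11.
Only Concept 3 has no losses; Concept 3 is the Condorcet winner.

Concept 3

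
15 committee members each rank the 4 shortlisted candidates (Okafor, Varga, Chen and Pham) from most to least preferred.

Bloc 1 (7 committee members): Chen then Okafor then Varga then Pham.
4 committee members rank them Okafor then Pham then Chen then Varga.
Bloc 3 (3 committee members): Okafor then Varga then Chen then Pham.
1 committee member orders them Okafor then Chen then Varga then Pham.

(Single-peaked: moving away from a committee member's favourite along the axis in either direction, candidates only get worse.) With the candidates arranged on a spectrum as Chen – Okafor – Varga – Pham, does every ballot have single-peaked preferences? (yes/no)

no

Axis positions: Chen=1, Okafor=2, Varga=3, Pham=4.
Bloc 1 (peak Chen at position 1): ranking walks positions 1-2-3-4, expanding outward from the peak — single-peaked.
Bloc 2: ranking walks positions 2-4-1-3; Pham is ranked above Varga even though Varga lies between Pham and the peak Okafor on the axis — preferences dip and rise again. Not single-peaked.
Bloc 3 (peak Okafor at position 2): ranking walks positions 2-3-1-4, expanding outward from the peak — single-peaked.
Bloc 4 (peak Okafor at position 2): ranking walks positions 2-1-3-4, expanding outward from the peak — single-peaked.
Bloc 2 violates single-peakedness, so the profile is not single-peaked on this axis.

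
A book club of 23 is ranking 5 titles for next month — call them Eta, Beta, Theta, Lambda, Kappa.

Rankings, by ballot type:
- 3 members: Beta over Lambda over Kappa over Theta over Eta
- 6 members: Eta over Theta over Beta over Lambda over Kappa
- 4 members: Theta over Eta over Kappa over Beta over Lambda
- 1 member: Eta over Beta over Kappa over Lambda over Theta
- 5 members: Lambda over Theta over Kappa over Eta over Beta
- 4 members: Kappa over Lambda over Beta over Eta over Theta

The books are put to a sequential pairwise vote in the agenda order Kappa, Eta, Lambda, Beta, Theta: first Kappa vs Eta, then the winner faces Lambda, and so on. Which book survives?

Theta

Round 1: Kappa vs Eta — 12–11, Kappa advances.
Round 2: Kappa vs Lambda — 9–14, Lambda advances.
Round 3: Lambda vs Beta — 9–14, Beta advances.
Round 4: Beta vs Theta — 8–15, Theta advances.
The agenda winner is Theta.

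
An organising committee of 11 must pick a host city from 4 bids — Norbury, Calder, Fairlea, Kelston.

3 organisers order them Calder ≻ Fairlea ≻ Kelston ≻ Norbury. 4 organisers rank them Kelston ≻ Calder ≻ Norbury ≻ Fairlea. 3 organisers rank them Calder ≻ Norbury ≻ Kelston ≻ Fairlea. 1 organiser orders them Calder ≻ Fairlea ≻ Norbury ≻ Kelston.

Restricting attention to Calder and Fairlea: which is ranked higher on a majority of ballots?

Ballots ranking Calder above Fairlea: 3 + 4 + 3 + 1 = 11.
Ballots ranking Fairlea above Calder: 11 − 11 = 0.
Calder wins the head-to-head 11–0.

Calder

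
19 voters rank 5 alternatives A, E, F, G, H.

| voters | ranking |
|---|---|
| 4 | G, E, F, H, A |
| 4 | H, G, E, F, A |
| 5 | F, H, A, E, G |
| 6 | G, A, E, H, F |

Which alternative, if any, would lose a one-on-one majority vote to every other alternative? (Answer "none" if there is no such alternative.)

Head-to-head results (19 voters):
A–E: A 11–8.
A vs F: A is ranked higher on 6 ballots, F on 13. F wins 13–6.
A vs G: A is ranked higher on 5 ballots, G on 14. G wins 14–5.
A vs H: A preferred on 6 ballots; H wins 13–6.
E vs F: E preferred on 4+4+6 = 14 ballots; E wins 14–5.
E vs G: G wins 14–5.
E vs H: E preferred on 4+6 = 10 ballots; E wins 10–9.
F vs G: G, 14–5.
F–H: H 10–9.
G vs H: 10 to 9, G.
No alternative is winless: A beats E; E beats F; F beats A; G beats A; H beats A. There is no Condorcet loser.

none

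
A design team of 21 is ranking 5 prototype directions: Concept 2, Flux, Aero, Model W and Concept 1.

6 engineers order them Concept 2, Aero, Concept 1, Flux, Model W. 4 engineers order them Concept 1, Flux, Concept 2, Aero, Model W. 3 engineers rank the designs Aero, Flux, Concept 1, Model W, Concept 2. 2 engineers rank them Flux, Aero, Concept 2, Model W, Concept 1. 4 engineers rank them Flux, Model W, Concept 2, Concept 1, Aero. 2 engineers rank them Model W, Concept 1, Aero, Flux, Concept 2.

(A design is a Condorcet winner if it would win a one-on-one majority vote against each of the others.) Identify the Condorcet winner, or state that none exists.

Check each pair by majority over 21 ballots:
Concept 2 vs Flux: 6 to 15, Flux.
Concept 2 vs Aero: Concept 2 preferred on 6+4+4 = 14 ballots; Concept 2 wins 14–7.
Concept 2 vs Model W: Concept 2 preferred on 6+4+2 = 12 ballots; Concept 2 wins 12–9.
Concept 2 vs Concept 1: Concept 2 preferred on 6+2+4 = 12 ballots; Concept 2 wins 12–9.
Flux vs Aero: 10 to 11, Aero.
Flux vs Model W: Flux, 19–2.
Flux vs Concept 1: Flux is ranked higher on 3+2+4 = 9 ballots, Concept 1 on 12. Concept 1 wins 12–9.
Aero vs Model W: 15 to 6, Aero.
Aero vs Concept 1: Aero is ranked higher on 6+3+2 = 11 ballots, Concept 1 on 10. Aero wins 11–10.
Model W vs Concept 1: Model W is ranked higher on 2+4+2 = 8 ballots, Concept 1 on 13. Concept 1 wins 13–8.
No design is unbeaten: Concept 2 loses to Flux; Flux loses to Aero; Aero loses to Concept 2; Model W loses to Concept 2; Concept 1 loses to Concept 2. In particular Concept 2 beats Aero beats Flux beats Concept 2 is a majority cycle — no Condorcet winner exists.

none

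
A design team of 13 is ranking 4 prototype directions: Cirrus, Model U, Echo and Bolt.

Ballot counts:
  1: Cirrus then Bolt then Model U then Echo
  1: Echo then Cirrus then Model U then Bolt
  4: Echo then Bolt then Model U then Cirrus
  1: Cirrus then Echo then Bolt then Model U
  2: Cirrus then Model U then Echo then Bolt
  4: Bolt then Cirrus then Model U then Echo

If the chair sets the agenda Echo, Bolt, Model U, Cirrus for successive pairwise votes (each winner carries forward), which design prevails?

Cirrus

Round 1: Echo vs Bolt — 8–5, Echo advances.
Round 2: Echo vs Model U — 6–7, Model U advances.
Round 3: Model U vs Cirrus — 4–9, Cirrus advances.
The agenda winner is Cirrus.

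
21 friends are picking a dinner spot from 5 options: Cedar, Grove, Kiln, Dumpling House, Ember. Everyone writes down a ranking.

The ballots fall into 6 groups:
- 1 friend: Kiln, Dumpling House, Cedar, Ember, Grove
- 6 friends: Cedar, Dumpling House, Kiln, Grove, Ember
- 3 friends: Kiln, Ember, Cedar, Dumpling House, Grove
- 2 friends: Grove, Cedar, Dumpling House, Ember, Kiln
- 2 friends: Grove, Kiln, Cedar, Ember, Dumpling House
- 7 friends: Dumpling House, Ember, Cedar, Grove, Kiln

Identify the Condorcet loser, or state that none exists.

none

Head-to-head results (21 friends):
Cedar vs Grove: Cedar is ranked higher on 1+6+3+7 = 17 ballots, Grove on 4. Cedar wins 17–4.
Cedar–Kiln: Cedar 15–6.
Cedar vs Dumpling House: 6+3+2+2 = 13 for Cedar, 8 for Dumpling House — Cedar by 13–8.
Cedar vs Ember: 11 to 10, Cedar.
Grove vs Kiln: Grove, 11–10.
Grove vs Dumpling House: Dumpling House wins 17–4.
Grove vs Ember: Ember, 11–10.
Kiln vs Dumpling House: Dumpling House wins 15–6.
Kiln–Ember: Kiln 12–9.
Dumpling House vs Ember: Dumpling House wins 16–5.
Each restaurant has at least one pairwise win (Cedar beats Grove; Grove beats Kiln; Kiln beats Ember; Dumpling House beats Grove; Ember beats Grove) — no Condorcet loser.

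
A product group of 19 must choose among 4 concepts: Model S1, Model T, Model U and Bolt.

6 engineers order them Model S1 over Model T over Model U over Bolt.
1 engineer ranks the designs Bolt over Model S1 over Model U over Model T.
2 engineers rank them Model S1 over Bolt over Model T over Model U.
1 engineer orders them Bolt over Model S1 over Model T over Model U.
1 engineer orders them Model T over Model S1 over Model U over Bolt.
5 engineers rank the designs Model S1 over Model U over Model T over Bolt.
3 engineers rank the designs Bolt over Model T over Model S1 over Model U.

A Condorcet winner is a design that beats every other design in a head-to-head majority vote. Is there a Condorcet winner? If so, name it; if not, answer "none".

Model S1

Pairwise majorities:
Model S1 vs Model T: Model S1 preferred on 6+1+2+1+5 = 15 ballots; Model S1 wins 15–4.
Model S1 vs Model U: Model S1 is ranked higher on 19 ballots, Model U on 0. Model S1 wins 19–0.
Model S1 vs Bolt: Model S1, 14–5.
Model T vs Model U: 6+2+1+1+3 = 13 for Model T, 6 for Model U — Model T by 13–6.
Model T vs Bolt: Model T, 12–7.
Model U vs Bolt: 6+1+5 = 12 for Model U, 7 for Bolt — Model U by 12–7.
Only Model S1 has no losses; Model S1 is the Condorcet winner.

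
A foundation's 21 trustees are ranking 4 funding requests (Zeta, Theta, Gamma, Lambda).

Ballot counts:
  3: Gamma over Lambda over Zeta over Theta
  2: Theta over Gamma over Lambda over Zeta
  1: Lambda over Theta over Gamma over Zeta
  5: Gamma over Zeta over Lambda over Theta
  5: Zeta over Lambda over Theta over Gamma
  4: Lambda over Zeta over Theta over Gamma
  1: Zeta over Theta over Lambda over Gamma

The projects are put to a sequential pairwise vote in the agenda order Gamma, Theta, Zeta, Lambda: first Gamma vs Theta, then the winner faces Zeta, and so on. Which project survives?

Zeta

Round 1: Gamma vs Theta — 8–13, Theta advances.
Round 2: Theta vs Zeta — 3–18, Zeta advances.
Round 3: Zeta vs Lambda — 11–10, Zeta advances.
The agenda winner is Zeta.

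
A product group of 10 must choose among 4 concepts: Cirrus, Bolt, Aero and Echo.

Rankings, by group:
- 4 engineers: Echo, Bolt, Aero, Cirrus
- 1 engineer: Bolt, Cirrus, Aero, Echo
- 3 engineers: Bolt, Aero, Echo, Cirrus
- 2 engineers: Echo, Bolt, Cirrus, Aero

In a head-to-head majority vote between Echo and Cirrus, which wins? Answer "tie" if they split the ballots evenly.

Echo

Ballots ranking Echo above Cirrus: 4 + 3 + 2 = 9.
Ballots ranking Cirrus above Echo: 10 − 9 = 1.
Echo wins the head-to-head 9–1.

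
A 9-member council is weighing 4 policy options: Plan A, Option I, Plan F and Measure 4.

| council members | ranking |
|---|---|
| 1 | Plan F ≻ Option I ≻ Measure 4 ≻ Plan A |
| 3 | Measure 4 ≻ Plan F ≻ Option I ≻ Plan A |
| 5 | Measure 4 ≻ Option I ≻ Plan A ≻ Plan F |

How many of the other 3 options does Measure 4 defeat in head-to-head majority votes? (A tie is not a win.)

Measure 4 against each rival (9 council members):
Measure 4 vs Plan A: Measure 4 is ranked higher on 1+3+5 = 9 ballots, Plan A on 0. Measure 4 wins 9–0.
Measure 4 vs Option I: Measure 4 preferred on 3+5 = 8 ballots; Measure 4 wins 8–1.
Measure 4 vs Plan F: Measure 4 preferred on 3+5 = 8 ballots; Measure 4 wins 8–1.
Measure 4 beats Plan A, Option I, Plan F — 3 pairwise wins.

3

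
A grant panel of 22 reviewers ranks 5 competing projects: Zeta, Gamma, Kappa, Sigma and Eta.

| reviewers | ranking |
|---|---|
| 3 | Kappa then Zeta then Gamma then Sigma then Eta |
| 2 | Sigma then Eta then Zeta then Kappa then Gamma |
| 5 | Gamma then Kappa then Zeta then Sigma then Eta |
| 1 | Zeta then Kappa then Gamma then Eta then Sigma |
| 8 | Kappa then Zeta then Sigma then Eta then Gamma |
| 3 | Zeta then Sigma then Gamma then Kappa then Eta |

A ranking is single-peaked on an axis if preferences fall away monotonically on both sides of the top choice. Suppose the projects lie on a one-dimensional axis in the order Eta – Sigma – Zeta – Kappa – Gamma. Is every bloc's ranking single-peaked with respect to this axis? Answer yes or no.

no

Axis positions: Eta=1, Sigma=2, Zeta=3, Kappa=4, Gamma=5.
Bloc 1 (peak Kappa at position 4): ranking walks positions 4-3-5-2-1, expanding outward from the peak — single-peaked.
Bloc 2 (peak Sigma at position 2): ranking walks positions 2-1-3-4-5, expanding outward from the peak — single-peaked.
Bloc 3 (peak Gamma at position 5): ranking walks positions 5-4-3-2-1, expanding outward from the peak — single-peaked.
Bloc 4: ranking walks positions 3-4-5-1-2; Eta is ranked above Sigma even though Sigma lies between Eta and the peak Zeta on the axis — preferences dip and rise again. Not single-peaked.
Bloc 5 (peak Kappa at position 4): ranking walks positions 4-3-2-1-5, expanding outward from the peak — single-peaked.
Bloc 6: ranking walks positions 3-2-5-4-1; Gamma is ranked above Kappa even though Kappa lies between Gamma and the peak Zeta on the axis — preferences dip and rise again. Not single-peaked.
Bloc 4 violates single-peakedness, so the profile is not single-peaked on this axis.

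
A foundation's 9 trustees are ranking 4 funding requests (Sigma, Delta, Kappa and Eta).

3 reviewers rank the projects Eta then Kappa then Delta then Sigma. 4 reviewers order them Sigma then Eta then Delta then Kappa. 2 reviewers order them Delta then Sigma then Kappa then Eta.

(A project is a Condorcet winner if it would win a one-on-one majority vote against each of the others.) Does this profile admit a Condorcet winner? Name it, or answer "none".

Check each pair by majority over 9 ballots:
Sigma vs Delta: Delta, 5–4.
Sigma–Kappa: Sigma 6–3.
Sigma–Eta: Sigma 6–3.
Delta vs Kappa: Delta, 6–3.
Delta–Eta: Eta 7–2.
Kappa vs Eta: Eta, 7–2.
No project is unbeaten: Sigma loses to Delta; Delta loses to Eta; Kappa loses to Sigma; Eta loses to Sigma. In particular Sigma beats Eta beats Delta beats Sigma is a majority cycle — no Condorcet winner exists.

none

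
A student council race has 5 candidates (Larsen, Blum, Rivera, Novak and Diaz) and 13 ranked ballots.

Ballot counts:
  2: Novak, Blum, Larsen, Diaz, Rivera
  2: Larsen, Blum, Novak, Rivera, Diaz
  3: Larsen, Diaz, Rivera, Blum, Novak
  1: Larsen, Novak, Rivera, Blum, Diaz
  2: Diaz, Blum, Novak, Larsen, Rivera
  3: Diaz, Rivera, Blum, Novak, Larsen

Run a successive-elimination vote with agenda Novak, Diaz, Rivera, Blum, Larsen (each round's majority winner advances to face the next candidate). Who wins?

Larsen

Round 1: Novak vs Diaz — 5–8, Diaz advances.
Round 2: Diaz vs Rivera — 10–3, Diaz advances.
Round 3: Diaz vs Blum — 8–5, Diaz advances.
Round 4: Diaz vs Larsen — 5–8, Larsen advances.
Larsen survives the agenda.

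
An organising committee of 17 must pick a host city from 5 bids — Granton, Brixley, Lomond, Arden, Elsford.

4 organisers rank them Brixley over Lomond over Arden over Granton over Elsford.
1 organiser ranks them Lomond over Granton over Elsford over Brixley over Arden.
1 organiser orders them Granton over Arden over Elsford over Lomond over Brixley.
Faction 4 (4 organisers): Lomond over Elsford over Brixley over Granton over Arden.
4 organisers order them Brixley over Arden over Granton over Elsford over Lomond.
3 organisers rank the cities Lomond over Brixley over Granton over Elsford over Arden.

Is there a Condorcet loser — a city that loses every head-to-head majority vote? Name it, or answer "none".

Elsford

Head-to-head results (17 organisers):
Granton vs Brixley: 2 to 15, Brixley.
Granton–Lomond: Lomond 12–5.
Granton vs Arden: 1+1+4+3 = 9 for Granton, 8 for Arden — Granton by 9–8.
Granton vs Elsford: 4+1+1+4+3 = 13 for Granton, 4 for Elsford — Granton by 13–4.
Brixley vs Lomond: 4+4 = 8 for Brixley, 9 for Lomond — Lomond by 9–8.
Brixley vs Arden: Brixley wins 16–1.
Brixley vs Elsford: 11 to 6, Brixley.
Lomond–Arden: Lomond 12–5.
Lomond vs Elsford: Lomond, 12–5.
Arden vs Elsford: Arden preferred on 4+1+4 = 9 ballots; Arden wins 9–8.
Elsford loses to every other city — it is the Condorcet loser.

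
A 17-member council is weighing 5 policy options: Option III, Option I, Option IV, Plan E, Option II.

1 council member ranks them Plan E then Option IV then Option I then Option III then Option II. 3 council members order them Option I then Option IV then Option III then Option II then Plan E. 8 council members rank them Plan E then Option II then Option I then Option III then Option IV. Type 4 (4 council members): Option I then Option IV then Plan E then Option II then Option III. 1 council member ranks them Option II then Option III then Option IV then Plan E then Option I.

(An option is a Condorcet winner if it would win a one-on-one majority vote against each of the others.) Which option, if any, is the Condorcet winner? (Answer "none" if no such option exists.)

Plan E

Pairwise majorities:
Option III vs Option I: Option I, 16–1.
Option III–Option IV: Option III 9–8.
Option III–Plan E: Plan E 13–4.
Option III–Option II: Option II 13–4.
Option I vs Option IV: Option I, 15–2.
Option I vs Plan E: Plan E wins 10–7.
Option I–Option II: Option II 9–8.
Option IV vs Plan E: Plan E, 9–8.
Option IV vs Option II: Option II, 9–8.
Plan E vs Option II: Plan E, 13–4.
Plan E beats each of Option III, Option I, Option IV, Option II — Plan E is the Condorcet winner.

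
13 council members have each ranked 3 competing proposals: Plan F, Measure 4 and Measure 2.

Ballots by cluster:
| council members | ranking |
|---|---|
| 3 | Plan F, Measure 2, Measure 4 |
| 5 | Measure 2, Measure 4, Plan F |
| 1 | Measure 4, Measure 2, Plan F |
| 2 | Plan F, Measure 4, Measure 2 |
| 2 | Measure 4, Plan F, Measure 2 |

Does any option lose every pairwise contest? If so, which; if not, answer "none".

Head-to-head results (13 council members):
Plan F vs Measure 4: Measure 4 wins 8–5.
Plan F–Measure 2: Plan F 7–6.
Measure 4 vs Measure 2: Measure 4 is ranked higher on 1+2+2 = 5 ballots, Measure 2 on 8. Measure 2 wins 8–5.
Every option wins at least one matchup (Plan F beats Measure 2; Measure 4 beats Plan F; Measure 2 beats Measure 4), so there is no Condorcet loser.

none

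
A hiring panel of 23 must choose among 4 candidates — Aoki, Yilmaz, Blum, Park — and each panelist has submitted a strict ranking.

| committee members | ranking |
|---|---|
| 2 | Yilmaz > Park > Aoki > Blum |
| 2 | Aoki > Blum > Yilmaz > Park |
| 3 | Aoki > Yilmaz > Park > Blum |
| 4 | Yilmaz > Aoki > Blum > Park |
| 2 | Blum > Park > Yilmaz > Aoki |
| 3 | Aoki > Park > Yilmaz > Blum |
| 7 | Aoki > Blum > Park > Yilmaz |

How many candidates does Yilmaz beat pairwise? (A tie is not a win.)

Yilmaz against each rival (23 committee members):
Yilmaz vs Aoki: Aoki, 15–8.
Yilmaz–Blum: Yilmaz 12–11.
Yilmaz vs Park: Park, 12–11.
Yilmaz beats Blum; loses to Aoki, Park — 1 pairwise win.

1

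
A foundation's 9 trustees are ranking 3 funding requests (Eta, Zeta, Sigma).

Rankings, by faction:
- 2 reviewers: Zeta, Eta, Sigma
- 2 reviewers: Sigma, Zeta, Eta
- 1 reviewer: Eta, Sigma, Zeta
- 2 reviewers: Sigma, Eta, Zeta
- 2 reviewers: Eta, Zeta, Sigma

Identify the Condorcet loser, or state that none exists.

Pairwise majorities:
Eta vs Zeta: Eta preferred on 1+2+2 = 5 ballots; Eta wins 5–4.
Eta vs Sigma: 2+1+2 = 5 for Eta, 4 for Sigma — Eta by 5–4.
Zeta vs Sigma: Sigma, 5–4.
Zeta loses to every other project — it is the Condorcet loser.

Zeta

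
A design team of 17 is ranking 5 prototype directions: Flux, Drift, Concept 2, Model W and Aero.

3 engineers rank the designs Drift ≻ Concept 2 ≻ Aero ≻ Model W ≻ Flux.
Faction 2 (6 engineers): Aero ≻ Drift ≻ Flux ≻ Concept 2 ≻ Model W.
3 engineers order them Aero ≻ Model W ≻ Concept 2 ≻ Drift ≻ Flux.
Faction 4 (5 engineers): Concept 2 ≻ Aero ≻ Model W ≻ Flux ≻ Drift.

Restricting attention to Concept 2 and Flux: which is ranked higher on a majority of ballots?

Ballots ranking Concept 2 above Flux: 3 + 3 + 5 = 11.
Ballots ranking Flux above Concept 2: 17 − 11 = 6.
Concept 2 wins the head-to-head 11–6.

Concept 2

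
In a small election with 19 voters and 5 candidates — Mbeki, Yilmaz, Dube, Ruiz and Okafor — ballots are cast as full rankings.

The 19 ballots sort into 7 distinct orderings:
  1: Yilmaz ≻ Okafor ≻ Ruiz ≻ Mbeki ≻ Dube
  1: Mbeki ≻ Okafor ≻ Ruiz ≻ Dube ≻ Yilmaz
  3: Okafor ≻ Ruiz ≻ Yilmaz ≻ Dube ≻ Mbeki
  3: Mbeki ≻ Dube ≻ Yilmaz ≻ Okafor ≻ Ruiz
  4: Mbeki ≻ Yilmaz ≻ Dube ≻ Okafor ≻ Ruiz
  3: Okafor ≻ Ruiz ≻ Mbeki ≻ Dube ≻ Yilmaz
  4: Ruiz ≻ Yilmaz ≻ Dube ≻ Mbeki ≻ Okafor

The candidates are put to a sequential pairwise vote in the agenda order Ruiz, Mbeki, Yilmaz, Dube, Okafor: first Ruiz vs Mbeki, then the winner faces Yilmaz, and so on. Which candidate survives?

Okafor

Round 1: Ruiz vs Mbeki — 11–8, Ruiz advances.
Round 2: Ruiz vs Yilmaz — 11–8, Ruiz advances.
Round 3: Ruiz vs Dube — 12–7, Ruiz advances.
Round 4: Ruiz vs Okafor — 4–15, Okafor advances.
The agenda winner is Okafor.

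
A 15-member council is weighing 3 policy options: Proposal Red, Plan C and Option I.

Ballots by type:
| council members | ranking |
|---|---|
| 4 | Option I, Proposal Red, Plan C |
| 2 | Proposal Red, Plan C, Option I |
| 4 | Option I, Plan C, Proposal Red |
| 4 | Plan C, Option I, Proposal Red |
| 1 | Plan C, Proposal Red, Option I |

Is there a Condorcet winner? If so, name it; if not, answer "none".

Pairwise majorities:
Proposal Red vs Plan C: Proposal Red is ranked higher on 4+2 = 6 ballots, Plan C on 9. Plan C wins 9–6.
Proposal Red vs Option I: 2+1 = 3 for Proposal Red, 12 for Option I — Option I by 12–3.
Plan C vs Option I: Plan C is ranked higher on 2+4+1 = 7 ballots, Option I on 8. Option I wins 8–7.
Only Option I has no losses; Option I is the Condorcet winner.

Option I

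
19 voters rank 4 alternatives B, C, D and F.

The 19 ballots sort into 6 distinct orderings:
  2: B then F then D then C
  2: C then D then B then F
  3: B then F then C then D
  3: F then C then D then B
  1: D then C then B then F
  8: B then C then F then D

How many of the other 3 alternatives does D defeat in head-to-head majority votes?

D against each rival (19 voters):
D–B: B 13–6.
D vs C: 2+1 = 3 for D, 16 for C — C by 16–3.
D vs F: F wins 16–3.
D beats no one; loses to B, C, F — 0 pairwise wins.

0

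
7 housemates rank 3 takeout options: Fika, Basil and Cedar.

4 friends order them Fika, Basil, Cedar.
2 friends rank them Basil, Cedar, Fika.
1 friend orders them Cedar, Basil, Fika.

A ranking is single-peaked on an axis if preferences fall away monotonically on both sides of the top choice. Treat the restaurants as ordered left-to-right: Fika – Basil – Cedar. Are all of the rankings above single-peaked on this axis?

Axis positions: Fika=1, Basil=2, Cedar=3.
Ballot type 1 (peak Fika at position 1): ranking walks positions 1-2-3, expanding outward from the peak — single-peaked.
Ballot type 2 (peak Basil at position 2): ranking walks positions 2-3-1, expanding outward from the peak — single-peaked.
Ballot type 3 (peak Cedar at position 3): ranking walks positions 3-2-1, expanding outward from the peak — single-peaked.
Every ranking is single-peaked on this axis.

yes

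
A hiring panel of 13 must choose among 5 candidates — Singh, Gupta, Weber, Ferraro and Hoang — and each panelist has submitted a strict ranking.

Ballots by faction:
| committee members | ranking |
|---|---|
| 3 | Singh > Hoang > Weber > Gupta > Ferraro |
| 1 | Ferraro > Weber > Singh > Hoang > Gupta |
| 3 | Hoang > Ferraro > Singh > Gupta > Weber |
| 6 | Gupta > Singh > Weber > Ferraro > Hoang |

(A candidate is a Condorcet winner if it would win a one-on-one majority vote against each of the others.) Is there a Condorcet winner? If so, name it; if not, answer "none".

Head-to-head results (13 committee members):
Singh vs Gupta: Singh wins 7–6.
Singh–Weber: Singh 12–1.
Singh vs Ferraro: Singh wins 9–4.
Singh vs Hoang: Singh wins 10–3.
Gupta vs Weber: Gupta wins 9–4.
Gupta–Ferraro: Gupta 9–4.
Gupta vs Hoang: Hoang, 7–6.
Weber vs Ferraro: Weber, 9–4.
Weber–Hoang: Weber 7–6.
Ferraro vs Hoang: Ferraro, 7–6.
Only Singh has no losses; Singh is the Condorcet winner.

Singh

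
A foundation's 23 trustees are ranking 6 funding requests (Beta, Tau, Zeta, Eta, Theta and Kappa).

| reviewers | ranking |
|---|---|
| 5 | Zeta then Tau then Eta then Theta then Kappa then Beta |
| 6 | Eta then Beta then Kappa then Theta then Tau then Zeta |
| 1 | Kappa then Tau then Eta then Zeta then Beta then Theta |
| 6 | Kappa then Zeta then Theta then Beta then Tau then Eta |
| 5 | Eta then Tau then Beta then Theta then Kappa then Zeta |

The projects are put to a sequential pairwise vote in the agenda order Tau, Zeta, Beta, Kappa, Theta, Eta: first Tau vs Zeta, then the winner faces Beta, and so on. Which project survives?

Round 1: Tau vs Zeta — 12–11, Tau advances.
Round 2: Tau vs Beta — 11–12, Beta advances.
Round 3: Beta vs Kappa — 11–12, Kappa advances.
Round 4: Kappa vs Theta — 13–10, Kappa advances.
Round 5: Kappa vs Eta — 7–16, Eta advances.
The agenda winner is Eta.

Eta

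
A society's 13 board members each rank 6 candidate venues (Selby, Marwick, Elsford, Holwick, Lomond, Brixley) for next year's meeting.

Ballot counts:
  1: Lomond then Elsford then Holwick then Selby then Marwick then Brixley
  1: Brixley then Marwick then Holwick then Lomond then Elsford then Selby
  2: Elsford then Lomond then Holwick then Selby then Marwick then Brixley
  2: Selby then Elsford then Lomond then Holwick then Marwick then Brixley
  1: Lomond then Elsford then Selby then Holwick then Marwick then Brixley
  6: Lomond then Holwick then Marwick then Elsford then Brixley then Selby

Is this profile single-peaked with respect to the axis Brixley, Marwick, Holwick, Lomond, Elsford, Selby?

Axis positions: Brixley=1, Marwick=2, Holwick=3, Lomond=4, Elsford=5, Selby=6.
Cluster 1 (peak Lomond at position 4): ranking walks positions 4-5-3-6-2-1, expanding outward from the peak — single-peaked.
Cluster 2 (peak Brixley at position 1): ranking walks positions 1-2-3-4-5-6, expanding outward from the peak — single-peaked.
Cluster 3 (peak Elsford at position 5): ranking walks positions 5-4-3-6-2-1, expanding outward from the peak — single-peaked.
Cluster 4 (peak Selby at position 6): ranking walks positions 6-5-4-3-2-1, expanding outward from the peak — single-peaked.
Cluster 5 (peak Lomond at position 4): ranking walks positions 4-5-6-3-2-1, expanding outward from the peak — single-peaked.
Cluster 6 (peak Lomond at position 4): ranking walks positions 4-3-2-5-1-6, expanding outward from the peak — single-peaked.
Every ranking is single-peaked on this axis.

yes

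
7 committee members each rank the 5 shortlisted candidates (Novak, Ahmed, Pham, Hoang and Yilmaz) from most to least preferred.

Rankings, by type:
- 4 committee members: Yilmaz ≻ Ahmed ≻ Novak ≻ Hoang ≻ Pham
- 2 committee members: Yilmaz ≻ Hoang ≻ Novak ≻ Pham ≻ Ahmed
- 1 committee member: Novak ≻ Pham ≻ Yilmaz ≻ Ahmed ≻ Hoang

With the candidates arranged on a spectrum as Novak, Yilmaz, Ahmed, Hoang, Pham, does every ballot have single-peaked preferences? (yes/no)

Axis positions: Novak=1, Yilmaz=2, Ahmed=3, Hoang=4, Pham=5.
Type 1 (peak Yilmaz at position 2): ranking walks positions 2-3-1-4-5, expanding outward from the peak — single-peaked.
Type 2: ranking walks positions 2-4-1-5-3; Hoang is ranked above Ahmed even though Ahmed lies between Hoang and the peak Yilmaz on the axis — preferences dip and rise again. Not single-peaked.
Type 3: ranking walks positions 1-5-2-3-4; Pham is ranked above Yilmaz even though Yilmaz lies between Pham and the peak Novak on the axis — preferences dip and rise again. Not single-peaked.
Type 2 violates single-peakedness, so the profile is not single-peaked on this axis.

no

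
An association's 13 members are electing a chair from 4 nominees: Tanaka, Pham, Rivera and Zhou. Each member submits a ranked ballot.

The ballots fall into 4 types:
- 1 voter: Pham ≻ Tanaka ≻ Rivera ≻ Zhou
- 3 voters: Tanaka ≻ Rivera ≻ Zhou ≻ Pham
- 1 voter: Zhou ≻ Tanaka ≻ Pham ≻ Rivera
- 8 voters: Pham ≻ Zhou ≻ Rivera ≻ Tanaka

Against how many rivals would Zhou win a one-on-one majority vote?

Zhou against each rival (13 voters):
Zhou vs Tanaka: Zhou is ranked higher on 1+8 = 9 ballots, Tanaka on 4. Zhou wins 9–4.
Zhou–Pham: Pham 9–4.
Zhou vs Rivera: Zhou wins 9–4.
Zhou beats Tanaka, Rivera; loses to Pham — 2 pairwise wins.

2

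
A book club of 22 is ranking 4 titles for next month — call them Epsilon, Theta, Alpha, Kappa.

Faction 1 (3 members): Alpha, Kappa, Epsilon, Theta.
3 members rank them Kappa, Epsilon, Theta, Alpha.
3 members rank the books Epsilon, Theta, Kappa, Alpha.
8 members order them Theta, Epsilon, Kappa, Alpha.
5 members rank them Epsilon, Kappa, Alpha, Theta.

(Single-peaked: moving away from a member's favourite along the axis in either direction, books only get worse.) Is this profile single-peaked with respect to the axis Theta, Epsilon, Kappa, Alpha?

yes

Axis positions: Theta=1, Epsilon=2, Kappa=3, Alpha=4.
Faction 1 (peak Alpha at position 4): ranking walks positions 4-3-2-1, expanding outward from the peak — single-peaked.
Faction 2 (peak Kappa at position 3): ranking walks positions 3-2-1-4, expanding outward from the peak — single-peaked.
Faction 3 (peak Epsilon at position 2): ranking walks positions 2-1-3-4, expanding outward from the peak — single-peaked.
Faction 4 (peak Theta at position 1): ranking walks positions 1-2-3-4, expanding outward from the peak — single-peaked.
Faction 5 (peak Epsilon at position 2): ranking walks positions 2-3-4-1, expanding outward from the peak — single-peaked.
Every ranking is single-peaked on this axis.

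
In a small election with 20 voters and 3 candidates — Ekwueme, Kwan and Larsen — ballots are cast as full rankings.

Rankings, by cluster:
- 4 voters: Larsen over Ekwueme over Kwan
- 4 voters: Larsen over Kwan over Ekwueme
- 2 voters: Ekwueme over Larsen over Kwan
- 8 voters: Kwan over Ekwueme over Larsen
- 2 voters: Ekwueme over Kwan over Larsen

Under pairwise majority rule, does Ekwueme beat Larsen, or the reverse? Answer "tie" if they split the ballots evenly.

Ekwueme

Ballots ranking Ekwueme above Larsen: 2 + 8 + 2 = 12.
Ballots ranking Larsen above Ekwueme: 20 − 12 = 8.
Ekwueme wins the head-to-head 12–8.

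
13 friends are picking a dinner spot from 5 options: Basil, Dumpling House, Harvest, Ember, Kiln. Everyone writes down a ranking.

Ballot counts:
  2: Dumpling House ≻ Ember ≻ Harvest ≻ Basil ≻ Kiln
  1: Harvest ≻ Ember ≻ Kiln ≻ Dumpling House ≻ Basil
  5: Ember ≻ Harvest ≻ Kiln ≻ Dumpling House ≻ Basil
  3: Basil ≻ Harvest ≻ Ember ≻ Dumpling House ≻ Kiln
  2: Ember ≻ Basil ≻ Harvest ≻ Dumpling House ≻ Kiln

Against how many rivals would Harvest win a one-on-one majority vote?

3

Harvest against each rival (13 friends):
Harvest vs Basil: Harvest, 8–5.
Harvest–Dumpling House: Harvest 11–2.
Harvest vs Ember: Harvest is ranked higher on 1+3 = 4 ballots, Ember on 9. Ember wins 9–4.
Harvest–Kiln: Harvest 13–0.
Harvest beats Basil, Dumpling House, Kiln; loses to Ember — 3 pairwise wins.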